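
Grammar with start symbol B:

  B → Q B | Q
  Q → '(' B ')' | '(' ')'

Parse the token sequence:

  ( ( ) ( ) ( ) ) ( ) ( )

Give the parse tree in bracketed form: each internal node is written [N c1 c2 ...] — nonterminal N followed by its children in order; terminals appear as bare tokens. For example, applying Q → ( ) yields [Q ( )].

[B [Q ( [B [Q ( )] [B [Q ( )] [B [Q ( )]]]] )] [B [Q ( )] [B [Q ( )]]]]

B
Q B
( B ) B
( Q B ) B
( ( ) B ) B
( ( ) Q B ) B
( ( ) ( ) B ) B
( ( ) ( ) Q ) B
( ( ) ( ) ( ) ) B
( ( ) ( ) ( ) ) Q B
( ( ) ( ) ( ) ) ( ) B
( ( ) ( ) ( ) ) ( ) Q
( ( ) ( ) ( ) ) ( ) ( )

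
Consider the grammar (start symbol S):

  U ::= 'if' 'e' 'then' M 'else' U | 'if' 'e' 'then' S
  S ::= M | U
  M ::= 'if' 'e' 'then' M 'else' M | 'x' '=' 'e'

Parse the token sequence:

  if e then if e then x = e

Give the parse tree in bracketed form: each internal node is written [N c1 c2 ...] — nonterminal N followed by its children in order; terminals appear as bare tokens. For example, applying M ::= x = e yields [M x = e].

S
U
if e then S
if e then U
if e then if e then S
if e then if e then M
if e then if e then x = e

[S [U if e then [S [U if e then [S [M x = e]]]]]]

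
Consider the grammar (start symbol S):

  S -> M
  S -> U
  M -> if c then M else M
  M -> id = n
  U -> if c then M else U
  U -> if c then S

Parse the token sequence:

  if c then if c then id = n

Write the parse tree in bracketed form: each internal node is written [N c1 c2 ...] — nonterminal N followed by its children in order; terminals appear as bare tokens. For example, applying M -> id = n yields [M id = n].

[S [U if c then [S [U if c then [S [M id = n]]]]]]

S
U
if c then S
if c then U
if c then if c then S
if c then if c then M
if c then if c then id = n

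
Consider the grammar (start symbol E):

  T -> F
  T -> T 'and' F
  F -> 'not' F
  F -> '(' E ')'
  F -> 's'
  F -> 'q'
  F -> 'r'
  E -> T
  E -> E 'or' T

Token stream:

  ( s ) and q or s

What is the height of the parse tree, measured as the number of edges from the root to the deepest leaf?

[E [E [T [T [F ( [E [T [F s]]] )]] and [F q]]] or [T [F s]]]

8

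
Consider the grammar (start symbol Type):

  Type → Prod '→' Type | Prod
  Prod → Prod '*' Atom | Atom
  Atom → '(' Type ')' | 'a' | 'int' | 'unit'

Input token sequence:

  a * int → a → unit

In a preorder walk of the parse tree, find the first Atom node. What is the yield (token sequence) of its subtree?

a

[Type [Prod [Prod [Atom a]] * [Atom int]] → [Type [Prod [Atom a]] → [Type [Prod [Atom unit]]]]]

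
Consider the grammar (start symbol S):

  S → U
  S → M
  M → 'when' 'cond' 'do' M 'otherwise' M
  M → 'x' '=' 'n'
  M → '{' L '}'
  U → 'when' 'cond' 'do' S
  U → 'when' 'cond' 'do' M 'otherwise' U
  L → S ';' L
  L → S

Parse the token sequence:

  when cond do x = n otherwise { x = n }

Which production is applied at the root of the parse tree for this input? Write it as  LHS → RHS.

S → M

[S [M when cond do [M x = n] otherwise [M { [L [S [M x = n]]] }]]]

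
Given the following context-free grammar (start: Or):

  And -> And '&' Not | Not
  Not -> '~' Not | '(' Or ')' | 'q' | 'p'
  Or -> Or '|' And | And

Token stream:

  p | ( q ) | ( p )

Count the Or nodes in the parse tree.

5

[Or [Or [Or [And [Not p]]] | [And [Not ( [Or [And [Not q]]] )]]] | [And [Not ( [Or [And [Not p]]] )]]]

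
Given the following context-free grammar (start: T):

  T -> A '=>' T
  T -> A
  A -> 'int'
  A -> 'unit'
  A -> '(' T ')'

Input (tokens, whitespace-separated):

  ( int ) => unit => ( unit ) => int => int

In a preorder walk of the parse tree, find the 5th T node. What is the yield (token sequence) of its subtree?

unit

[T [A ( [T [A int]] )] => [T [A unit] => [T [A ( [T [A unit]] )] => [T [A int] => [T [A int]]]]]]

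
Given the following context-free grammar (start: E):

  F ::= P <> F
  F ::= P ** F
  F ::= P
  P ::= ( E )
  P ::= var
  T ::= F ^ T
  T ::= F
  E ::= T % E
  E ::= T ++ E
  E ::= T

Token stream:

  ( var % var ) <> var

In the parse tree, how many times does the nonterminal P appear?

4

[E [T [F [P ( [E [T [F [P var]]] % [E [T [F [P var]]]]] )] <> [F [P var]]]]]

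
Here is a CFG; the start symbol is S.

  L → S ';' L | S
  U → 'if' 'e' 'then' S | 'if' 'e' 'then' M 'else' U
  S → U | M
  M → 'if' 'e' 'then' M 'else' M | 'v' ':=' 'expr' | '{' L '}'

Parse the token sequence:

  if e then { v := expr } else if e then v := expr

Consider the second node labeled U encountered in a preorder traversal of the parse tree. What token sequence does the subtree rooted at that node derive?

[S [U if e then [M { [L [S [M v := expr]]] }] else [U if e then [S [M v := expr]]]]]

if e then v := expr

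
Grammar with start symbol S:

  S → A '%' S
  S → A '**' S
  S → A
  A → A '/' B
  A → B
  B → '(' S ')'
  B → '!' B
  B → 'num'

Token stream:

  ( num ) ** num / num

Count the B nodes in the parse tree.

4

[S [A [B ( [S [A [B num]]] )]] ** [S [A [A [B num]] / [B num]]]]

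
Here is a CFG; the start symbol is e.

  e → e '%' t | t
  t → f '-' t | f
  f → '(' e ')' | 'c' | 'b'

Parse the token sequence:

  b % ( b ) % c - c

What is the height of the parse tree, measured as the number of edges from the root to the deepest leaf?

7

[e [e [e [t [f b]]] % [t [f ( [e [t [f b]]] )]]] % [t [f c] - [t [f c]]]]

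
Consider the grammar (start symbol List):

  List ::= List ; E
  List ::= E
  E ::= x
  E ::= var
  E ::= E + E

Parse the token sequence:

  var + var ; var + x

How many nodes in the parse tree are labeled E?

6

[List [List [E [E var] + [E var]]] ; [E [E var] + [E x]]]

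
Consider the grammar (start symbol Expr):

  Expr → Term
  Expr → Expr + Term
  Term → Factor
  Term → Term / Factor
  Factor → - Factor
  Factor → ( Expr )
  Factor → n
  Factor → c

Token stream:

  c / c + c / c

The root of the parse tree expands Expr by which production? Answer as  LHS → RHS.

[Expr [Expr [Term [Term [Factor c]] / [Factor c]]] + [Term [Term [Factor c]] / [Factor c]]]

Expr → Expr + Term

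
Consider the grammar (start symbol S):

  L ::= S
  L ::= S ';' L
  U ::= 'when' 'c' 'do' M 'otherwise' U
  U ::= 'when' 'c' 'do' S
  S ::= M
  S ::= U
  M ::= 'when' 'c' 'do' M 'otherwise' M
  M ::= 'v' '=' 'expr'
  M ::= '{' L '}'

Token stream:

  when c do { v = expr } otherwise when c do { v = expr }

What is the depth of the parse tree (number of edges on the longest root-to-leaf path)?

8

[S [U when c do [M { [L [S [M v = expr]]] }] otherwise [U when c do [S [M { [L [S [M v = expr]]] }]]]]]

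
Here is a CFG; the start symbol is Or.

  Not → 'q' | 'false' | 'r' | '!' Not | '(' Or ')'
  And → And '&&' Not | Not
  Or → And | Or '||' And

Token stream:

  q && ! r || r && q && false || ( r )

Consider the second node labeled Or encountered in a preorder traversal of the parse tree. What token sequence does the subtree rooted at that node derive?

[Or [Or [Or [And [And [Not q]] && [Not ! [Not r]]]] || [And [And [And [Not r]] && [Not q]] && [Not false]]] || [And [Not ( [Or [And [Not r]]] )]]]

q && ! r || r && q && false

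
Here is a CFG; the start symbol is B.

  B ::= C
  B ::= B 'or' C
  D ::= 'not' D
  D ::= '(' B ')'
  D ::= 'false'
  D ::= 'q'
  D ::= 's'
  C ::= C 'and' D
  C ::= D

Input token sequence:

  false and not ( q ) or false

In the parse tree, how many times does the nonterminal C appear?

[B [B [C [C [D false]] and [D not [D ( [B [C [D q]]] )]]]] or [C [D false]]]

4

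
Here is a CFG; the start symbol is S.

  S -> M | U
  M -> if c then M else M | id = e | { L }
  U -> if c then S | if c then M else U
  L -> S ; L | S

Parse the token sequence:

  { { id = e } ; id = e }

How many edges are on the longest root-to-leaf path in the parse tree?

[S [M { [L [S [M { [L [S [M id = e]]] }]] ; [L [S [M id = e]]]] }]]

8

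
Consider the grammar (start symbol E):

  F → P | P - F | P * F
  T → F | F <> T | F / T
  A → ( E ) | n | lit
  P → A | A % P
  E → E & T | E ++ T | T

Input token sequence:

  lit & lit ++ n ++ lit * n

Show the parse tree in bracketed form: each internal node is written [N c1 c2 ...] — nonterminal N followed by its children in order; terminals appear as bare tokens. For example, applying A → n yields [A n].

[E [E [E [E [T [F [P [A lit]]]]] & [T [F [P [A lit]]]]] ++ [T [F [P [A n]]]]] ++ [T [F [P [A lit]] * [F [P [A n]]]]]]

E
E ++ T
E ++ T ++ T
E & T ++ T ++ T
T & T ++ T ++ T
F & T ++ T ++ T
P & T ++ T ++ T
A & T ++ T ++ T
lit & T ++ T ++ T
lit & F ++ T ++ T
lit & P ++ T ++ T
lit & A ++ T ++ T
lit & lit ++ T ++ T
lit & lit ++ F ++ T
lit & lit ++ P ++ T
lit & lit ++ A ++ T
lit & lit ++ n ++ T
lit & lit ++ n ++ F
lit & lit ++ n ++ P * F
lit & lit ++ n ++ A * F
lit & lit ++ n ++ lit * F
lit & lit ++ n ++ lit * P
lit & lit ++ n ++ lit * A
lit & lit ++ n ++ lit * n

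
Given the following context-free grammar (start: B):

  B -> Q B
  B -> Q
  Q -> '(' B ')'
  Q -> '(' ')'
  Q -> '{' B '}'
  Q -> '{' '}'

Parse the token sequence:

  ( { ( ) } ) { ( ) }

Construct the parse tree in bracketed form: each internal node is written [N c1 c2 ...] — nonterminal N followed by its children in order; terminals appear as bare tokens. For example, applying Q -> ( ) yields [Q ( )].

B
Q B
( B ) B
( Q ) B
( { B } ) B
( { Q } ) B
( { ( ) } ) B
( { ( ) } ) Q
( { ( ) } ) { B }
( { ( ) } ) { Q }
( { ( ) } ) { ( ) }

[B [Q ( [B [Q { [B [Q ( )]] }]] )] [B [Q { [B [Q ( )]] }]]]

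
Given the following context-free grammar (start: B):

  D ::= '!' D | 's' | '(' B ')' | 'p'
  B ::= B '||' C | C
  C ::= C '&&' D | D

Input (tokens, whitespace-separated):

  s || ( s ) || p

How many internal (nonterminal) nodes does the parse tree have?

12

[B [B [B [C [D s]]] || [C [D ( [B [C [D s]]] )]]] || [C [D p]]]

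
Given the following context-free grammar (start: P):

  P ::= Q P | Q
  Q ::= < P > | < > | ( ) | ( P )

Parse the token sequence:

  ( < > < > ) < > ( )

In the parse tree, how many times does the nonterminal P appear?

5

[P [Q ( [P [Q < >] [P [Q < >]]] )] [P [Q < >] [P [Q ( )]]]]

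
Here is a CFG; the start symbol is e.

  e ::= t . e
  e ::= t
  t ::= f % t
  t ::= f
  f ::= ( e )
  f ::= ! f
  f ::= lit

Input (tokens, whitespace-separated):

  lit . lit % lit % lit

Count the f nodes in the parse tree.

[e [t [f lit]] . [e [t [f lit] % [t [f lit] % [t [f lit]]]]]]

4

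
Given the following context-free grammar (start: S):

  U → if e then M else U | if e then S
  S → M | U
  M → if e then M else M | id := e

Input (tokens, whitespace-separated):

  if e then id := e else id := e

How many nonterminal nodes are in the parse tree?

[S [M if e then [M id := e] else [M id := e]]]

4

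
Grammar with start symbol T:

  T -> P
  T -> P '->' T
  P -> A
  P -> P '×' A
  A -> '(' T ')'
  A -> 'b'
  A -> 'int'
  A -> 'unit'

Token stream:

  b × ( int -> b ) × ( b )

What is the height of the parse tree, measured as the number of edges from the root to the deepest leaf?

8

[T [P [P [P [A b]] × [A ( [T [P [A int]] -> [T [P [A b]]]] )]] × [A ( [T [P [A b]]] )]]]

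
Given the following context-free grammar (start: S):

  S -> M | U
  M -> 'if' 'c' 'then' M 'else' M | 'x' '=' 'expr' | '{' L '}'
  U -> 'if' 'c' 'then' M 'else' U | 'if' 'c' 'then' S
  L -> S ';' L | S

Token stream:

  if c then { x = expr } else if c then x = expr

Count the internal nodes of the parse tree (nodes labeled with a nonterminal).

9

[S [U if c then [M { [L [S [M x = expr]]] }] else [U if c then [S [M x = expr]]]]]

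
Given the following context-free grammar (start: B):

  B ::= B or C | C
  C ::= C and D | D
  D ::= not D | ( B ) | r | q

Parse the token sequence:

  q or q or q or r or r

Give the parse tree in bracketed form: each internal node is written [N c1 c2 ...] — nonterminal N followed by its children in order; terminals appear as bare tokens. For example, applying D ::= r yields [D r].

[B [B [B [B [B [C [D q]]] or [C [D q]]] or [C [D q]]] or [C [D r]]] or [C [D r]]]

B
B or C
B or C or C
B or C or C or C
B or C or C or C or C
C or C or C or C or C
D or C or C or C or C
q or C or C or C or C
q or D or C or C or C
q or q or C or C or C
q or q or D or C or C
q or q or q or C or C
q or q or q or D or C
q or q or q or r or C
q or q or q or r or D
q or q or q or r or r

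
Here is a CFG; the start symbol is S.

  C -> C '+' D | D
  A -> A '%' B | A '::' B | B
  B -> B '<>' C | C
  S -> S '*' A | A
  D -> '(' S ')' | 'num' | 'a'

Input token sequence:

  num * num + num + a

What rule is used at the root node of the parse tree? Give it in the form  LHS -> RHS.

S -> S '*' A

[S [S [A [B [C [D num]]]]] * [A [B [C [C [C [D num]] + [D num]] + [D a]]]]]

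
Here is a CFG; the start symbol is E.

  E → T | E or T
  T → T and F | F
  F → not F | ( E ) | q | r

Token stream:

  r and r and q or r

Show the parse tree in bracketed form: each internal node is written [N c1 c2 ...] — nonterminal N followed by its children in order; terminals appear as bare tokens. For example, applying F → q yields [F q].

E
E or T
T or T
T and F or T
T and F and F or T
F and F and F or T
r and F and F or T
r and r and F or T
r and r and q or T
r and r and q or F
r and r and q or r

[E [E [T [T [T [F r]] and [F r]] and [F q]]] or [T [F r]]]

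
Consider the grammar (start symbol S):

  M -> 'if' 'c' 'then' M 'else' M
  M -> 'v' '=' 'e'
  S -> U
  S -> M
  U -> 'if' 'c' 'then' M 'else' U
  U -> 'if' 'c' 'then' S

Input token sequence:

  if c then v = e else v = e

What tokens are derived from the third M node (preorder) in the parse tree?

[S [M if c then [M v = e] else [M v = e]]]

v = e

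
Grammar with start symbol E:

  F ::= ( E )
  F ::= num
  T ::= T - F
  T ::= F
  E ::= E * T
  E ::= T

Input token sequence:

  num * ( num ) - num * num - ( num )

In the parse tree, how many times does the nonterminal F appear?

7

[E [E [E [T [F num]]] * [T [T [F ( [E [T [F num]]] )]] - [F num]]] * [T [T [F num]] - [F ( [E [T [F num]]] )]]]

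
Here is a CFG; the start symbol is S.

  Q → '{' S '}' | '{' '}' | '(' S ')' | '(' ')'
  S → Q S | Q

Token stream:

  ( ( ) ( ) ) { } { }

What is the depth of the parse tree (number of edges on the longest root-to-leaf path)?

5

[S [Q ( [S [Q ( )] [S [Q ( )]]] )] [S [Q { }] [S [Q { }]]]]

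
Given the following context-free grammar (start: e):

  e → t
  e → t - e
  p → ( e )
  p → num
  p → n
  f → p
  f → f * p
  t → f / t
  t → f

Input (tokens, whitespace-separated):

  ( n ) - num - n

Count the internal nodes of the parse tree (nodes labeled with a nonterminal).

[e [t [f [p ( [e [t [f [p n]]]] )]]] - [e [t [f [p num]]] - [e [t [f [p n]]]]]]

16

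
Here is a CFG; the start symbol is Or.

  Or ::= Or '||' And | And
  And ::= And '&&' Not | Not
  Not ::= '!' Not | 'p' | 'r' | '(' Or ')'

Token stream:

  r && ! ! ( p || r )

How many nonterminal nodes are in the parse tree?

13

[Or [And [And [Not r]] && [Not ! [Not ! [Not ( [Or [Or [And [Not p]]] || [And [Not r]]] )]]]]]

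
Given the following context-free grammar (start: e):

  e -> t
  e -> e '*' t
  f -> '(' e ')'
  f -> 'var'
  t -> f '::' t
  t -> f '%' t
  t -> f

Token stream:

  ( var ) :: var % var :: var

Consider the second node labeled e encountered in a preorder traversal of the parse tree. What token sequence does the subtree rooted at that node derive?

[e [t [f ( [e [t [f var]]] )] :: [t [f var] % [t [f var] :: [t [f var]]]]]]

var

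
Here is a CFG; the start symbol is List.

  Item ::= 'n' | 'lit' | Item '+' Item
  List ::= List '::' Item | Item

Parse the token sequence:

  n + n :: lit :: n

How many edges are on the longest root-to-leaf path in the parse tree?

[List [List [List [Item [Item n] + [Item n]]] :: [Item lit]] :: [Item n]]

5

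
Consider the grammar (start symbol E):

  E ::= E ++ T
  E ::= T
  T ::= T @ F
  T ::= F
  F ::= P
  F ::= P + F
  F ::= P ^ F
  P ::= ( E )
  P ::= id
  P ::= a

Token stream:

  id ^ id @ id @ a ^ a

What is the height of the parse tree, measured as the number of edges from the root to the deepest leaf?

7

[E [T [T [T [F [P id] ^ [F [P id]]]] @ [F [P id]]] @ [F [P a] ^ [F [P a]]]]]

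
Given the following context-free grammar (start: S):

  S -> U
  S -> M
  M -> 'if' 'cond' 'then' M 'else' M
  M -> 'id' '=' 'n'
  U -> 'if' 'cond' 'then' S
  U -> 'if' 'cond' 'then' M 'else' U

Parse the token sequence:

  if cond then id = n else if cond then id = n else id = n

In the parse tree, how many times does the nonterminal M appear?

[S [M if cond then [M id = n] else [M if cond then [M id = n] else [M id = n]]]]

5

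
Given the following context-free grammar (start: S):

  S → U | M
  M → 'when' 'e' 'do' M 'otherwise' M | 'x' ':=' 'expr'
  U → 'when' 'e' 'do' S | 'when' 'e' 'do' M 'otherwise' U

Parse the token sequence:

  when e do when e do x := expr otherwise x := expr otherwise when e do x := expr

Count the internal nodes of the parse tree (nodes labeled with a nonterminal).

[S [U when e do [M when e do [M x := expr] otherwise [M x := expr]] otherwise [U when e do [S [M x := expr]]]]]

8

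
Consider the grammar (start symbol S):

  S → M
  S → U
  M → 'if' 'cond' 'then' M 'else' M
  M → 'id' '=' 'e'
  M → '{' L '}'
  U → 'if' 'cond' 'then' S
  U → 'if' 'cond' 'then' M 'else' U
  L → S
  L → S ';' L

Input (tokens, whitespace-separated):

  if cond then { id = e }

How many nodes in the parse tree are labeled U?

1

[S [U if cond then [S [M { [L [S [M id = e]]] }]]]]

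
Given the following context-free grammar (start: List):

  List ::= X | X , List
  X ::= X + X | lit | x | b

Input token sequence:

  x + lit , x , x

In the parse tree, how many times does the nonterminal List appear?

[List [X [X x] + [X lit]] , [List [X x] , [List [X x]]]]

3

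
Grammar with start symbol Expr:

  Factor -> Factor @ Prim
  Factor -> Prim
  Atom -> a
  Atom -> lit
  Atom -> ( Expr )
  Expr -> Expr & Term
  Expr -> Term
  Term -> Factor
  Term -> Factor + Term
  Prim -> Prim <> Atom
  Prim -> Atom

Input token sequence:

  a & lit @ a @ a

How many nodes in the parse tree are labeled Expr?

2

[Expr [Expr [Term [Factor [Prim [Atom a]]]]] & [Term [Factor [Factor [Factor [Prim [Atom lit]]] @ [Prim [Atom a]]] @ [Prim [Atom a]]]]]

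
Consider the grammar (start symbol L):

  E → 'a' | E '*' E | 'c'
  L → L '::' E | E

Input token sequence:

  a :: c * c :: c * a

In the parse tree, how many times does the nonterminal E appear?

[L [L [L [E a]] :: [E [E c] * [E c]]] :: [E [E c] * [E a]]]

7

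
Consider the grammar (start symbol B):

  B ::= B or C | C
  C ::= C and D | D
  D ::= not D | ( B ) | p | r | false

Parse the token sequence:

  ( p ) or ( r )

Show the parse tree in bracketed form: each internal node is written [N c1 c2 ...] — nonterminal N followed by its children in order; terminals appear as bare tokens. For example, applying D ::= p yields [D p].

B
B or C
C or C
D or C
( B ) or C
( C ) or C
( D ) or C
( p ) or C
( p ) or D
( p ) or ( B )
( p ) or ( C )
( p ) or ( D )
( p ) or ( r )

[B [B [C [D ( [B [C [D p]]] )]]] or [C [D ( [B [C [D r]]] )]]]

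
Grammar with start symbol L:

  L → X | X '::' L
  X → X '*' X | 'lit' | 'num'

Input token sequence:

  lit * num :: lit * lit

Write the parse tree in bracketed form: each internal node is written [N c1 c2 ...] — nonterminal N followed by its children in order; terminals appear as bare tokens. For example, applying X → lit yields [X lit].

L
X :: L
X * X :: L
lit * X :: L
lit * num :: L
lit * num :: X
lit * num :: X * X
lit * num :: lit * X
lit * num :: lit * lit

[L [X [X lit] * [X num]] :: [L [X [X lit] * [X lit]]]]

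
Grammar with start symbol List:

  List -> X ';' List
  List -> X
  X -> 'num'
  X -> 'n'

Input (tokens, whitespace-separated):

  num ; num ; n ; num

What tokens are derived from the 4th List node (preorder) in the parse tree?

num

[List [X num] ; [List [X num] ; [List [X n] ; [List [X num]]]]]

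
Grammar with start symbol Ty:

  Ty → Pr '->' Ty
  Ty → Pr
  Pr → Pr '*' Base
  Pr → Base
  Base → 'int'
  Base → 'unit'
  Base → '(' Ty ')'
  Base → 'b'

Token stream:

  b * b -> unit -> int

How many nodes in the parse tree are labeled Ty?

[Ty [Pr [Pr [Base b]] * [Base b]] -> [Ty [Pr [Base unit]] -> [Ty [Pr [Base int]]]]]

3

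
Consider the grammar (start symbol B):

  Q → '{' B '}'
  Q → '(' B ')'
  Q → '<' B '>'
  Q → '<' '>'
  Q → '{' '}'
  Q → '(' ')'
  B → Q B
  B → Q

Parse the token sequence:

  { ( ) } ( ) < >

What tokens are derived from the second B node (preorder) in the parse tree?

[B [Q { [B [Q ( )]] }] [B [Q ( )] [B [Q < >]]]]

( )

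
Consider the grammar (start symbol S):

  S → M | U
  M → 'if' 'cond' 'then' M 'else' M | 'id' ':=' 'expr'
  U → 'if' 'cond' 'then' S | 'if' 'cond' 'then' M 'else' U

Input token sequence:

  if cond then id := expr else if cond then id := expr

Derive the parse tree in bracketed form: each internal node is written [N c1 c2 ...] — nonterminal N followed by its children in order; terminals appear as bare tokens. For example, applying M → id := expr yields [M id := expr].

[S [U if cond then [M id := expr] else [U if cond then [S [M id := expr]]]]]

S
U
if cond then M else U
if cond then id := expr else U
if cond then id := expr else if cond then S
if cond then id := expr else if cond then M
if cond then id := expr else if cond then id := expr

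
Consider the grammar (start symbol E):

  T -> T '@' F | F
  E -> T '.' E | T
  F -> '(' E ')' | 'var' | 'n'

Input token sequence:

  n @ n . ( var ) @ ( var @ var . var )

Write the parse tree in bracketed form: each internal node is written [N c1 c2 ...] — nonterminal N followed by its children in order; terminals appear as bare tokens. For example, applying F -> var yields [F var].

[E [T [T [F n]] @ [F n]] . [E [T [T [F ( [E [T [F var]]] )]] @ [F ( [E [T [T [F var]] @ [F var]] . [E [T [F var]]]] )]]]]

E
T . E
T @ F . E
F @ F . E
n @ F . E
n @ n . E
n @ n . T
n @ n . T @ F
n @ n . F @ F
n @ n . ( E ) @ F
n @ n . ( T ) @ F
n @ n . ( F ) @ F
n @ n . ( var ) @ F
n @ n . ( var ) @ ( E )
n @ n . ( var ) @ ( T . E )
n @ n . ( var ) @ ( T @ F . E )
n @ n . ( var ) @ ( F @ F . E )
n @ n . ( var ) @ ( var @ F . E )
n @ n . ( var ) @ ( var @ var . E )
n @ n . ( var ) @ ( var @ var . T )
n @ n . ( var ) @ ( var @ var . F )
n @ n . ( var ) @ ( var @ var . var )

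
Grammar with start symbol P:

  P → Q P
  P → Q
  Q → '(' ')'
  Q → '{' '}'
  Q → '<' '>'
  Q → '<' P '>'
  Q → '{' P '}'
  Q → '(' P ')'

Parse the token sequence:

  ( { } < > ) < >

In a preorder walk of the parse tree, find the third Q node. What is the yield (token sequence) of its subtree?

[P [Q ( [P [Q { }] [P [Q < >]]] )] [P [Q < >]]]

< >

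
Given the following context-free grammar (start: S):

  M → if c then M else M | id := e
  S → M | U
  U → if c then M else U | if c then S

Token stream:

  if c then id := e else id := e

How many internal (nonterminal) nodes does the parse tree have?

4

[S [M if c then [M id := e] else [M id := e]]]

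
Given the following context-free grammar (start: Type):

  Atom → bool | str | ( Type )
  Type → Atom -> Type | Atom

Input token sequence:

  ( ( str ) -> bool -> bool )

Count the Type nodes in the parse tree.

5

[Type [Atom ( [Type [Atom ( [Type [Atom str]] )] -> [Type [Atom bool] -> [Type [Atom bool]]]] )]]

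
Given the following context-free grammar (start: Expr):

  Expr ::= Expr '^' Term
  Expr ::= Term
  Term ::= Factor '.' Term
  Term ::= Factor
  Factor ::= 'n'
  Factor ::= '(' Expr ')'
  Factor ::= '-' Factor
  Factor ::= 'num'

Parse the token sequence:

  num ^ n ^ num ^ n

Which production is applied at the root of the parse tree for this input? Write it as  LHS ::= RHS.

Expr ::= Expr '^' Term

[Expr [Expr [Expr [Expr [Term [Factor num]]] ^ [Term [Factor n]]] ^ [Term [Factor num]]] ^ [Term [Factor n]]]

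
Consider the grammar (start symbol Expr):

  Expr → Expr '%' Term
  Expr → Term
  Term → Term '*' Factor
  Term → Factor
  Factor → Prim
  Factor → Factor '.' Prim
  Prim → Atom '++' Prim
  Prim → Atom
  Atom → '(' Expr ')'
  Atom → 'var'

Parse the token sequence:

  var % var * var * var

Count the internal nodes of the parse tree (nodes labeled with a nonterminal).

[Expr [Expr [Term [Factor [Prim [Atom var]]]]] % [Term [Term [Term [Factor [Prim [Atom var]]]] * [Factor [Prim [Atom var]]]] * [Factor [Prim [Atom var]]]]]

18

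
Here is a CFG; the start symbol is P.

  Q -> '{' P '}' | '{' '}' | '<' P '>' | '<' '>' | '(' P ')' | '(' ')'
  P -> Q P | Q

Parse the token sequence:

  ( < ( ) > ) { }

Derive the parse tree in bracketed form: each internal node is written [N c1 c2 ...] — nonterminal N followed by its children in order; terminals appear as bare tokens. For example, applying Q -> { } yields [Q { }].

[P [Q ( [P [Q < [P [Q ( )]] >]] )] [P [Q { }]]]

P
Q P
( P ) P
( Q ) P
( < P > ) P
( < Q > ) P
( < ( ) > ) P
( < ( ) > ) Q
( < ( ) > ) { }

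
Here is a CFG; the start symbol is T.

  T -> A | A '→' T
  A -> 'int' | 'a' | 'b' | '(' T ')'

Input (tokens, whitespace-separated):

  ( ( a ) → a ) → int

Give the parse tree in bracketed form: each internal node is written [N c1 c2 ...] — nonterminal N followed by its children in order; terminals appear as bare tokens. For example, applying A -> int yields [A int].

[T [A ( [T [A ( [T [A a]] )] → [T [A a]]] )] → [T [A int]]]

T
A → T
( T ) → T
( A → T ) → T
( ( T ) → T ) → T
( ( A ) → T ) → T
( ( a ) → T ) → T
( ( a ) → A ) → T
( ( a ) → a ) → T
( ( a ) → a ) → A
( ( a ) → a ) → int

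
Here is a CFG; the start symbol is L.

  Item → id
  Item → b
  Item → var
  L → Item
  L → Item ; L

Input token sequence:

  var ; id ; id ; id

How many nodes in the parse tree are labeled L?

[L [Item var] ; [L [Item id] ; [L [Item id] ; [L [Item id]]]]]

4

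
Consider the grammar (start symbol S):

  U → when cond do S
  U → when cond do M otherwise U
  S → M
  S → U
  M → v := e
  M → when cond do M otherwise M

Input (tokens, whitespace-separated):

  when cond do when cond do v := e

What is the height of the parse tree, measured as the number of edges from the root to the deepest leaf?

[S [U when cond do [S [U when cond do [S [M v := e]]]]]]

6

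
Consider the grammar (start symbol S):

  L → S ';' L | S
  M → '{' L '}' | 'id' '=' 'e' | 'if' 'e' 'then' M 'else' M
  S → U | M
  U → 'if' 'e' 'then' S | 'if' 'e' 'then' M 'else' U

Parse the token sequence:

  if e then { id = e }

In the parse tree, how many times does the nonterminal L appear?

[S [U if e then [S [M { [L [S [M id = e]]] }]]]]

1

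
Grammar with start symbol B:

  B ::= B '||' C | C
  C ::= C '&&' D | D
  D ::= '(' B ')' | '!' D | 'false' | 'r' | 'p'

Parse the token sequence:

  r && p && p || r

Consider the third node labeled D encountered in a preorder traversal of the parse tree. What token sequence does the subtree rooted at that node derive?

[B [B [C [C [C [D r]] && [D p]] && [D p]]] || [C [D r]]]

p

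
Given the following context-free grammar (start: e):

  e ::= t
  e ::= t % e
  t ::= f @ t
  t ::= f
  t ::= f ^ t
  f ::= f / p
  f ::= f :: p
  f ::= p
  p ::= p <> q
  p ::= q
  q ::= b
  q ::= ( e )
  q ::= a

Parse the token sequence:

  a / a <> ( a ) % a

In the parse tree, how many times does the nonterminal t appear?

3

[e [t [f [f [p [q a]]] / [p [p [q a]] <> [q ( [e [t [f [p [q a]]]]] )]]]] % [e [t [f [p [q a]]]]]]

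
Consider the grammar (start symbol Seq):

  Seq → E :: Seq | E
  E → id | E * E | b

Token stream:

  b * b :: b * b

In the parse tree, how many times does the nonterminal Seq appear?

[Seq [E [E b] * [E b]] :: [Seq [E [E b] * [E b]]]]

2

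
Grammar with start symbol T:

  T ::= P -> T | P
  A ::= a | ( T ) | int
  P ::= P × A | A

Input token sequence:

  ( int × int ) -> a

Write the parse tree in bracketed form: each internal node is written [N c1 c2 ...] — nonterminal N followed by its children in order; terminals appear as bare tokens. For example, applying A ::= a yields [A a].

[T [P [A ( [T [P [P [A int]] × [A int]]] )]] -> [T [P [A a]]]]

T
P -> T
A -> T
( T ) -> T
( P ) -> T
( P × A ) -> T
( A × A ) -> T
( int × A ) -> T
( int × int ) -> T
( int × int ) -> P
( int × int ) -> A
( int × int ) -> a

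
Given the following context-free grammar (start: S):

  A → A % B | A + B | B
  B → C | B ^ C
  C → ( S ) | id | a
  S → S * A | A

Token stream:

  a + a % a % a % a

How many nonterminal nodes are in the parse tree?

16

[S [A [A [A [A [A [B [C a]]] + [B [C a]]] % [B [C a]]] % [B [C a]]] % [B [C a]]]]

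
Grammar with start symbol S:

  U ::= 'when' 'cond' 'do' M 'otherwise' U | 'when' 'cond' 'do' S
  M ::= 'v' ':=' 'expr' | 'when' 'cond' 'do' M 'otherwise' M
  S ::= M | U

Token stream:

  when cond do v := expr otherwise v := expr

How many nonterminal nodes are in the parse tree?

[S [M when cond do [M v := expr] otherwise [M v := expr]]]

4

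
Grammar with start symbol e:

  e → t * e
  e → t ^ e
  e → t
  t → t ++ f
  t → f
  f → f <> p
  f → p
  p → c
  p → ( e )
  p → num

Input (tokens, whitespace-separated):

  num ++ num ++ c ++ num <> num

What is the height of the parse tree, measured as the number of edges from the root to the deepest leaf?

7

[e [t [t [t [t [f [p num]]] ++ [f [p num]]] ++ [f [p c]]] ++ [f [f [p num]] <> [p num]]]]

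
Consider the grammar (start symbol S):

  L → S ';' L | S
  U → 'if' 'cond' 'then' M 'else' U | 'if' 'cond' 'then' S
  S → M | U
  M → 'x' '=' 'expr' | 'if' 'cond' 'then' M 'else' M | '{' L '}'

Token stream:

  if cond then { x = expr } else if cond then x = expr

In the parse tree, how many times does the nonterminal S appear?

[S [U if cond then [M { [L [S [M x = expr]]] }] else [U if cond then [S [M x = expr]]]]]

3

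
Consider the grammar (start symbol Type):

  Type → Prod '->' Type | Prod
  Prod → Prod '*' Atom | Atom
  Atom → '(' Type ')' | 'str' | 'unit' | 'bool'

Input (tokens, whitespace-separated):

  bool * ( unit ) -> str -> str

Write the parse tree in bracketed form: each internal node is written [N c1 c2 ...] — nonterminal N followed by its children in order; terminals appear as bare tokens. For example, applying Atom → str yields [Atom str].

[Type [Prod [Prod [Atom bool]] * [Atom ( [Type [Prod [Atom unit]]] )]] -> [Type [Prod [Atom str]] -> [Type [Prod [Atom str]]]]]

Type
Prod -> Type
Prod * Atom -> Type
Atom * Atom -> Type
bool * Atom -> Type
bool * ( Type ) -> Type
bool * ( Prod ) -> Type
bool * ( Atom ) -> Type
bool * ( unit ) -> Type
bool * ( unit ) -> Prod -> Type
bool * ( unit ) -> Atom -> Type
bool * ( unit ) -> str -> Type
bool * ( unit ) -> str -> Prod
bool * ( unit ) -> str -> Atom
bool * ( unit ) -> str -> str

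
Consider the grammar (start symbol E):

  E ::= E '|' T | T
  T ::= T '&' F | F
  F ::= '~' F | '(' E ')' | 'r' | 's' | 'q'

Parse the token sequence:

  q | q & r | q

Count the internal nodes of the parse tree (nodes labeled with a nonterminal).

[E [E [E [T [F q]]] | [T [T [F q]] & [F r]]] | [T [F q]]]

11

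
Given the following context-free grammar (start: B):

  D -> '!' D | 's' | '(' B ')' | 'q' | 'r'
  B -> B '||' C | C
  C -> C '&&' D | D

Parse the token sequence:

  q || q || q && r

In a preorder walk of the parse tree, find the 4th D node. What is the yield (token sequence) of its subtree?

[B [B [B [C [D q]]] || [C [D q]]] || [C [C [D q]] && [D r]]]

r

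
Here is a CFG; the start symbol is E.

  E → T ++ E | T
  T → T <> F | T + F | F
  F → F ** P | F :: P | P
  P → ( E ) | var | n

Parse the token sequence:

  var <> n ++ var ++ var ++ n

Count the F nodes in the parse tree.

[E [T [T [F [P var]]] <> [F [P n]]] ++ [E [T [F [P var]]] ++ [E [T [F [P var]]] ++ [E [T [F [P n]]]]]]]

5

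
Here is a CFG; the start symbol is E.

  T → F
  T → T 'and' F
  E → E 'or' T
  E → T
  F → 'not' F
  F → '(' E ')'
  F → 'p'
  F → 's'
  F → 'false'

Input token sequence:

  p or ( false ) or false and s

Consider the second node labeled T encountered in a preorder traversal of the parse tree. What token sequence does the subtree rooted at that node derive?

( false )

[E [E [E [T [F p]]] or [T [F ( [E [T [F false]]] )]]] or [T [T [F false]] and [F s]]]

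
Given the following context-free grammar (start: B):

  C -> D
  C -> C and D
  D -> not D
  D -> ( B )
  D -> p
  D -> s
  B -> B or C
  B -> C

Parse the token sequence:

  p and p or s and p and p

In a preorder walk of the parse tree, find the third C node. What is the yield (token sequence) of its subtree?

[B [B [C [C [D p]] and [D p]]] or [C [C [C [D s]] and [D p]] and [D p]]]

s and p and p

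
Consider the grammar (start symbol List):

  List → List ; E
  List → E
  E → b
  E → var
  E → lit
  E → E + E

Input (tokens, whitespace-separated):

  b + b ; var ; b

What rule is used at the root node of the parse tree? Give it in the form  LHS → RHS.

[List [List [List [E [E b] + [E b]]] ; [E var]] ; [E b]]

List → List ; E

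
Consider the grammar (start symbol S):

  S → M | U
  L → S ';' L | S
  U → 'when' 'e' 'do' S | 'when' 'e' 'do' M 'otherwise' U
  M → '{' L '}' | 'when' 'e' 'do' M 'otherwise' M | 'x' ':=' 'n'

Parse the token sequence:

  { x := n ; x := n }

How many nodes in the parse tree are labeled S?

[S [M { [L [S [M x := n]] ; [L [S [M x := n]]]] }]]

3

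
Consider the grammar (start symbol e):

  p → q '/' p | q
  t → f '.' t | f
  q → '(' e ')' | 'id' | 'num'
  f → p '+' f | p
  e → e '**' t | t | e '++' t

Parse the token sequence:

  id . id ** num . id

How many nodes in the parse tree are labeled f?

[e [e [t [f [p [q id]]] . [t [f [p [q id]]]]]] ** [t [f [p [q num]]] . [t [f [p [q id]]]]]]

4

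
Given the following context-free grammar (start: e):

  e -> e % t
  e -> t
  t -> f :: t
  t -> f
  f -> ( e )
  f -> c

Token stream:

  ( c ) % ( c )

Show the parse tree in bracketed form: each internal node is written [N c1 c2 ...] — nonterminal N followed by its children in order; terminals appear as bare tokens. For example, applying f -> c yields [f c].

e
e % t
t % t
f % t
( e ) % t
( t ) % t
( f ) % t
( c ) % t
( c ) % f
( c ) % ( e )
( c ) % ( t )
( c ) % ( f )
( c ) % ( c )

[e [e [t [f ( [e [t [f c]]] )]]] % [t [f ( [e [t [f c]]] )]]]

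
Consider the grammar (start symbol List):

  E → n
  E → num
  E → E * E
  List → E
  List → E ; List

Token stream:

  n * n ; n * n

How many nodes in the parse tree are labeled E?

6

[List [E [E n] * [E n]] ; [List [E [E n] * [E n]]]]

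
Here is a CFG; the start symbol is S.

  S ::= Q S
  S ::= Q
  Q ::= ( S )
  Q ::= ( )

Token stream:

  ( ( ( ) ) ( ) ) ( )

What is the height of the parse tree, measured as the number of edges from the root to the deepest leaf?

[S [Q ( [S [Q ( [S [Q ( )]] )] [S [Q ( )]]] )] [S [Q ( )]]]

6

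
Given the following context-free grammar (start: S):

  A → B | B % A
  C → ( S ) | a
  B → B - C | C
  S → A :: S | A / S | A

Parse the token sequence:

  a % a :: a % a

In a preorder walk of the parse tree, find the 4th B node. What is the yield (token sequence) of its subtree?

a

[S [A [B [C a]] % [A [B [C a]]]] :: [S [A [B [C a]] % [A [B [C a]]]]]]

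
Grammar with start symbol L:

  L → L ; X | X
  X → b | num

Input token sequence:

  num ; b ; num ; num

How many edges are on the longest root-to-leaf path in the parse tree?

5

[L [L [L [L [X num]] ; [X b]] ; [X num]] ; [X num]]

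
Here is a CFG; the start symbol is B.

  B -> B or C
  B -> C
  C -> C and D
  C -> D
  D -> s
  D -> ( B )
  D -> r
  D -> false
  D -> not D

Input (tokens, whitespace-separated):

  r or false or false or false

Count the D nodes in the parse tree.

4

[B [B [B [B [C [D r]]] or [C [D false]]] or [C [D false]]] or [C [D false]]]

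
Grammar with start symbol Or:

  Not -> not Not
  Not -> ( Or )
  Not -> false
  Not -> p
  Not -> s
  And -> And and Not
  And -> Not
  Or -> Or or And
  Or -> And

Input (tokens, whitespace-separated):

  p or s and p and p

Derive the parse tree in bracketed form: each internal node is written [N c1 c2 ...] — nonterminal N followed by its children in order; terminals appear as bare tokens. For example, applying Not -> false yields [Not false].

[Or [Or [And [Not p]]] or [And [And [And [Not s]] and [Not p]] and [Not p]]]

Or
Or or And
And or And
Not or And
p or And
p or And and Not
p or And and Not and Not
p or Not and Not and Not
p or s and Not and Not
p or s and p and Not
p or s and p and p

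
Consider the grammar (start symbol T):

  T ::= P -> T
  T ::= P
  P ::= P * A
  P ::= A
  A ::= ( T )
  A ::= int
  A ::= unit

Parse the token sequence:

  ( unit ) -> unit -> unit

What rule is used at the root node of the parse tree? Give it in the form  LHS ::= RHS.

T ::= P -> T

[T [P [A ( [T [P [A unit]]] )]] -> [T [P [A unit]] -> [T [P [A unit]]]]]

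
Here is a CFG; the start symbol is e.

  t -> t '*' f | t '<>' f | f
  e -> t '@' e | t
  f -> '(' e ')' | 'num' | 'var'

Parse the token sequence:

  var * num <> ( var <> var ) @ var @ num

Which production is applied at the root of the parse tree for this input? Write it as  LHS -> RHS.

[e [t [t [t [f var]] * [f num]] <> [f ( [e [t [t [f var]] <> [f var]]] )]] @ [e [t [f var]] @ [e [t [f num]]]]]

e -> t '@' e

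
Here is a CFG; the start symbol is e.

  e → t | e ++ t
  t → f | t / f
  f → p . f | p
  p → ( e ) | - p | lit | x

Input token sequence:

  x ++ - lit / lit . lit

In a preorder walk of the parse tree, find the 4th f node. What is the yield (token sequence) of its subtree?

[e [e [t [f [p x]]]] ++ [t [t [f [p - [p lit]]]] / [f [p lit] . [f [p lit]]]]]

lit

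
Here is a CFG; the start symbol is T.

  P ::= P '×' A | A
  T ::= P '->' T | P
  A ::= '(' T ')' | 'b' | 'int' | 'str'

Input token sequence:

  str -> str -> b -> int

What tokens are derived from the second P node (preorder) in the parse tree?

str

[T [P [A str]] -> [T [P [A str]] -> [T [P [A b]] -> [T [P [A int]]]]]]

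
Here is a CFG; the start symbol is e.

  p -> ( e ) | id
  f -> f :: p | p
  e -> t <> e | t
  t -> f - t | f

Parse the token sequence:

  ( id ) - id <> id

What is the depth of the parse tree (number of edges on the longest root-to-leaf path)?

8

[e [t [f [p ( [e [t [f [p id]]]] )]] - [t [f [p id]]]] <> [e [t [f [p id]]]]]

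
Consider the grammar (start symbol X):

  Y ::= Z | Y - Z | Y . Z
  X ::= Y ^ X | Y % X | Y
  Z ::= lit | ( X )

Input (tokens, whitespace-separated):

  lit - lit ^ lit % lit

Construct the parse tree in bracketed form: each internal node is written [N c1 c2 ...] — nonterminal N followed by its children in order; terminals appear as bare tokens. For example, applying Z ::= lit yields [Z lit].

[X [Y [Y [Z lit]] - [Z lit]] ^ [X [Y [Z lit]] % [X [Y [Z lit]]]]]

X
Y ^ X
Y - Z ^ X
Z - Z ^ X
lit - Z ^ X
lit - lit ^ X
lit - lit ^ Y % X
lit - lit ^ Z % X
lit - lit ^ lit % X
lit - lit ^ lit % Y
lit - lit ^ lit % Z
lit - lit ^ lit % lit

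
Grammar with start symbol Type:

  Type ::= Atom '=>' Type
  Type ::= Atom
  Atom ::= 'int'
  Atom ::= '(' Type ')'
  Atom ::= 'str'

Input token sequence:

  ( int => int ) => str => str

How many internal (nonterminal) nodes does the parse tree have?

10

[Type [Atom ( [Type [Atom int] => [Type [Atom int]]] )] => [Type [Atom str] => [Type [Atom str]]]]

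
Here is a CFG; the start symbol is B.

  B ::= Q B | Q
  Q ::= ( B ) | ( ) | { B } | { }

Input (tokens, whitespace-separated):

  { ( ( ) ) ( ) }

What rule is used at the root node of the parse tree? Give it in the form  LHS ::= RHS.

[B [Q { [B [Q ( [B [Q ( )]] )] [B [Q ( )]]] }]]

B ::= Q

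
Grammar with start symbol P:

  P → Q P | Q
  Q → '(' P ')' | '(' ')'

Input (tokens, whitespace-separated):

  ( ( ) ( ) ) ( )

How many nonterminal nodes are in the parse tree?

8

[P [Q ( [P [Q ( )] [P [Q ( )]]] )] [P [Q ( )]]]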